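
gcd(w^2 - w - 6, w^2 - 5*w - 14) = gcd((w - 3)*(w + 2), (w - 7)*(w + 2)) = w + 2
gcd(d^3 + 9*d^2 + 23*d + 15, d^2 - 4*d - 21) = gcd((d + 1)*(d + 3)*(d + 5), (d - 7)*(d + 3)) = d + 3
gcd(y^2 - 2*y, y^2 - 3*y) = y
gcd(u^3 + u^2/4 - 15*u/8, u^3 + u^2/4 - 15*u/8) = u^3 + u^2/4 - 15*u/8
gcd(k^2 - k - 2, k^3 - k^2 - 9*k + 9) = 1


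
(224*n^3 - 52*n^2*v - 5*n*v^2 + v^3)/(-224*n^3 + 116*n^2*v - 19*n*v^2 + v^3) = (7*n + v)/(-7*n + v)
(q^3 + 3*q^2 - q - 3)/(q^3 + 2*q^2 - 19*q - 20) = (q^2 + 2*q - 3)/(q^2 + q - 20)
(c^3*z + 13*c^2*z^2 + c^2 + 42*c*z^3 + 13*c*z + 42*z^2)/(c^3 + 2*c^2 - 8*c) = (c^3*z + 13*c^2*z^2 + c^2 + 42*c*z^3 + 13*c*z + 42*z^2)/(c*(c^2 + 2*c - 8))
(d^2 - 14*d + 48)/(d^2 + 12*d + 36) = (d^2 - 14*d + 48)/(d^2 + 12*d + 36)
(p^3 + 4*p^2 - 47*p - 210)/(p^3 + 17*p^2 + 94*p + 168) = (p^2 - 2*p - 35)/(p^2 + 11*p + 28)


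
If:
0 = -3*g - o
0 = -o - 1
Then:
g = 1/3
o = -1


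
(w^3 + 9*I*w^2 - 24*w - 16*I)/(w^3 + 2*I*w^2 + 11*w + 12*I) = (w + 4*I)/(w - 3*I)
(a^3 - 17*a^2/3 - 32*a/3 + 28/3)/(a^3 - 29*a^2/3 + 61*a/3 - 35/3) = (3*a^2 + 4*a - 4)/(3*a^2 - 8*a + 5)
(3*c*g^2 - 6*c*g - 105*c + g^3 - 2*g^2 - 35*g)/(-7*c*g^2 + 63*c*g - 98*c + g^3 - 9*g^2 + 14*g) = (-3*c*g - 15*c - g^2 - 5*g)/(7*c*g - 14*c - g^2 + 2*g)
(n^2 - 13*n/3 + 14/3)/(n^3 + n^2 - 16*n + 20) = (n - 7/3)/(n^2 + 3*n - 10)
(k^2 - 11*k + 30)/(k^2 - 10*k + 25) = (k - 6)/(k - 5)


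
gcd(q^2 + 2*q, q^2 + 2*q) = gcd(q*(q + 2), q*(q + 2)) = q^2 + 2*q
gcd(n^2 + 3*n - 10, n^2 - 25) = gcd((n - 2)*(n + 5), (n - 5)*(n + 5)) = n + 5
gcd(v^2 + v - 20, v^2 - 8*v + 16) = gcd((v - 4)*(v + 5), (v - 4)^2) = v - 4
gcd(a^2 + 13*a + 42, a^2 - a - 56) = a + 7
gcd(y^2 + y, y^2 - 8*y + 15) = 1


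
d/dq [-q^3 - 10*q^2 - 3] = q*(-3*q - 20)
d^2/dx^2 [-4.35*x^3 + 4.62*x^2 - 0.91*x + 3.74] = 9.24 - 26.1*x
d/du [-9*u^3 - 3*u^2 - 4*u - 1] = -27*u^2 - 6*u - 4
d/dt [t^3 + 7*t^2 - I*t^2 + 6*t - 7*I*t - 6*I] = 3*t^2 + 2*t*(7 - I) + 6 - 7*I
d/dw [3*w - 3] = 3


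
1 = 1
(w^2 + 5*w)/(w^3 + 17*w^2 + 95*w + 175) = w/(w^2 + 12*w + 35)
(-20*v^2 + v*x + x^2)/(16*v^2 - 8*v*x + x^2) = (5*v + x)/(-4*v + x)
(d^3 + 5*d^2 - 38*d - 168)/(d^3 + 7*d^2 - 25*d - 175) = (d^2 - 2*d - 24)/(d^2 - 25)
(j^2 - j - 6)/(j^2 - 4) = (j - 3)/(j - 2)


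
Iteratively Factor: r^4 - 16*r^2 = (r + 4)*(r^3 - 4*r^2) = r*(r + 4)*(r^2 - 4*r) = r^2*(r + 4)*(r - 4)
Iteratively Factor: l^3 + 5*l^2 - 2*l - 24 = (l + 4)*(l^2 + l - 6) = (l - 2)*(l + 4)*(l + 3)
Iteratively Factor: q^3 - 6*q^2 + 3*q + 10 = (q - 5)*(q^2 - q - 2) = (q - 5)*(q + 1)*(q - 2)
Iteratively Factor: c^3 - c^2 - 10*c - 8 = (c - 4)*(c^2 + 3*c + 2) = (c - 4)*(c + 2)*(c + 1)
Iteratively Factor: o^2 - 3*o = (o - 3)*(o)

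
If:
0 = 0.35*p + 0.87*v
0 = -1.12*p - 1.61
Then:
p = -1.44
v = 0.58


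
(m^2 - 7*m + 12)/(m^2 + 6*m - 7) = (m^2 - 7*m + 12)/(m^2 + 6*m - 7)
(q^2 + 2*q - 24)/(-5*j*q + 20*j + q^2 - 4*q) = (q + 6)/(-5*j + q)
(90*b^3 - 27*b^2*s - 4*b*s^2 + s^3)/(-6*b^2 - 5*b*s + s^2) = (-15*b^2 + 2*b*s + s^2)/(b + s)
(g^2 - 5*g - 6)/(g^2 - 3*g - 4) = (g - 6)/(g - 4)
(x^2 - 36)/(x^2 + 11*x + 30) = (x - 6)/(x + 5)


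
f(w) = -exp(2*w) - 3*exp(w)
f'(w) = -2*exp(2*w) - 3*exp(w)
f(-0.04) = -3.81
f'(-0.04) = -4.73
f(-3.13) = -0.13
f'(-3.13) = -0.13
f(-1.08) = -1.13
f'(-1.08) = -1.25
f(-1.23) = -0.96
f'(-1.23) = -1.05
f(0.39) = -6.61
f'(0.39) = -8.79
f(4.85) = -16700.83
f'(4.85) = -33018.44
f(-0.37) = -2.55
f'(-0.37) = -3.03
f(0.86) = -12.67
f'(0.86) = -18.26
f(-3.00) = -0.15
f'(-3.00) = -0.15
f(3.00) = -463.69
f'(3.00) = -867.11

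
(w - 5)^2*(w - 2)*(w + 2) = w^4 - 10*w^3 + 21*w^2 + 40*w - 100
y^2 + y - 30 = (y - 5)*(y + 6)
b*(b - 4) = b^2 - 4*b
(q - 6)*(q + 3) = q^2 - 3*q - 18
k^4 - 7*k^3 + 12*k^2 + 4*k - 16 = (k - 4)*(k - 2)^2*(k + 1)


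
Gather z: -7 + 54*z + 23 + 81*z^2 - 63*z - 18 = 81*z^2 - 9*z - 2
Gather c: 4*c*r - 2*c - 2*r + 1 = c*(4*r - 2) - 2*r + 1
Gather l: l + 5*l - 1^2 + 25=6*l + 24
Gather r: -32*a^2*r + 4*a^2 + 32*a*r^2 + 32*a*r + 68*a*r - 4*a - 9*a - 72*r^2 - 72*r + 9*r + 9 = 4*a^2 - 13*a + r^2*(32*a - 72) + r*(-32*a^2 + 100*a - 63) + 9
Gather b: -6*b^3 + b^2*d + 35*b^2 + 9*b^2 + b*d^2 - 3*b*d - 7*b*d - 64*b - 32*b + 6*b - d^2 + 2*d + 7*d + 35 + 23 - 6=-6*b^3 + b^2*(d + 44) + b*(d^2 - 10*d - 90) - d^2 + 9*d + 52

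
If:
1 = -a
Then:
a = -1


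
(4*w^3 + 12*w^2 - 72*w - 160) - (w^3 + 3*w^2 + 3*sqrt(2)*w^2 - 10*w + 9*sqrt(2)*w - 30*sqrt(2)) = 3*w^3 - 3*sqrt(2)*w^2 + 9*w^2 - 62*w - 9*sqrt(2)*w - 160 + 30*sqrt(2)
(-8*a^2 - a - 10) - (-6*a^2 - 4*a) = -2*a^2 + 3*a - 10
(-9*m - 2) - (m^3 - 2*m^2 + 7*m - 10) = -m^3 + 2*m^2 - 16*m + 8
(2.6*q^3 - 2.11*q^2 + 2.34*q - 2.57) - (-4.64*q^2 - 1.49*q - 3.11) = 2.6*q^3 + 2.53*q^2 + 3.83*q + 0.54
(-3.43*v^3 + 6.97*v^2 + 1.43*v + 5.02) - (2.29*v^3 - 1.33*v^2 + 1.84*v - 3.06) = -5.72*v^3 + 8.3*v^2 - 0.41*v + 8.08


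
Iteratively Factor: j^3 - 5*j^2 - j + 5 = (j - 1)*(j^2 - 4*j - 5) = (j - 1)*(j + 1)*(j - 5)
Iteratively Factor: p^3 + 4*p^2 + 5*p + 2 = (p + 1)*(p^2 + 3*p + 2) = (p + 1)^2*(p + 2)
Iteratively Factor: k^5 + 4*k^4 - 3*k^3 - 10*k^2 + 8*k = (k - 1)*(k^4 + 5*k^3 + 2*k^2 - 8*k) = (k - 1)^2*(k^3 + 6*k^2 + 8*k) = k*(k - 1)^2*(k^2 + 6*k + 8) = k*(k - 1)^2*(k + 4)*(k + 2)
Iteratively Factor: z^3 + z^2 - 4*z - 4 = (z + 2)*(z^2 - z - 2) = (z + 1)*(z + 2)*(z - 2)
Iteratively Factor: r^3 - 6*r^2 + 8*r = (r - 2)*(r^2 - 4*r) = r*(r - 2)*(r - 4)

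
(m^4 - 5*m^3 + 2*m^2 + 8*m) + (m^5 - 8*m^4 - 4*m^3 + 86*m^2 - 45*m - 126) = m^5 - 7*m^4 - 9*m^3 + 88*m^2 - 37*m - 126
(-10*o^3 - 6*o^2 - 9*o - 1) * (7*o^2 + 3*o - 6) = -70*o^5 - 72*o^4 - 21*o^3 + 2*o^2 + 51*o + 6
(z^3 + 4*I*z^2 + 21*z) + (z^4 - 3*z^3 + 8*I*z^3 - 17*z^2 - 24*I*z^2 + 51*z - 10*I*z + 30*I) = z^4 - 2*z^3 + 8*I*z^3 - 17*z^2 - 20*I*z^2 + 72*z - 10*I*z + 30*I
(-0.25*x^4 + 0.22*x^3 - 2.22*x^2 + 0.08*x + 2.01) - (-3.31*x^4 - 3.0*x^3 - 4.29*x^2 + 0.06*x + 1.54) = 3.06*x^4 + 3.22*x^3 + 2.07*x^2 + 0.02*x + 0.47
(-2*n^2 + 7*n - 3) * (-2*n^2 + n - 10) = 4*n^4 - 16*n^3 + 33*n^2 - 73*n + 30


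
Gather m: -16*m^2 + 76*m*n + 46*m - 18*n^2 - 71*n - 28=-16*m^2 + m*(76*n + 46) - 18*n^2 - 71*n - 28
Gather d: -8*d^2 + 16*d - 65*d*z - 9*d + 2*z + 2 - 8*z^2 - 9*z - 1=-8*d^2 + d*(7 - 65*z) - 8*z^2 - 7*z + 1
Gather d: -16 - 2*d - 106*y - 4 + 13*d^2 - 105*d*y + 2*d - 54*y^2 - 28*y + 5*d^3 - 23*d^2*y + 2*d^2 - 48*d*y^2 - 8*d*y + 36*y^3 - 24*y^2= 5*d^3 + d^2*(15 - 23*y) + d*(-48*y^2 - 113*y) + 36*y^3 - 78*y^2 - 134*y - 20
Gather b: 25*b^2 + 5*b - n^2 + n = 25*b^2 + 5*b - n^2 + n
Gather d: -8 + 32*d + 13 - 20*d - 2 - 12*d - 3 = 0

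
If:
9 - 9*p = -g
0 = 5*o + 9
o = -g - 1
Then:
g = 4/5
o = -9/5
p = 49/45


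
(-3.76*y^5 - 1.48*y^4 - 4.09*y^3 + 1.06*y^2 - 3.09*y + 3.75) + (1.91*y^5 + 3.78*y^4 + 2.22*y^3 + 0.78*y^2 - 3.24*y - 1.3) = -1.85*y^5 + 2.3*y^4 - 1.87*y^3 + 1.84*y^2 - 6.33*y + 2.45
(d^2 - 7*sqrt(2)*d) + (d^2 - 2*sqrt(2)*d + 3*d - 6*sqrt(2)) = 2*d^2 - 9*sqrt(2)*d + 3*d - 6*sqrt(2)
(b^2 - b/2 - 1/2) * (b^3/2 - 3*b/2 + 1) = b^5/2 - b^4/4 - 7*b^3/4 + 7*b^2/4 + b/4 - 1/2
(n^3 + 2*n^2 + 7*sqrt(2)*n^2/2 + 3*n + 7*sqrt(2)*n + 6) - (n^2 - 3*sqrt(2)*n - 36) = n^3 + n^2 + 7*sqrt(2)*n^2/2 + 3*n + 10*sqrt(2)*n + 42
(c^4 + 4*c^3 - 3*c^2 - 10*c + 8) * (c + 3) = c^5 + 7*c^4 + 9*c^3 - 19*c^2 - 22*c + 24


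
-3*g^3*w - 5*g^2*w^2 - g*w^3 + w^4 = w*(-3*g + w)*(g + w)^2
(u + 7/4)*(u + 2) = u^2 + 15*u/4 + 7/2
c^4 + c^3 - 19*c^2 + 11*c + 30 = (c - 3)*(c - 2)*(c + 1)*(c + 5)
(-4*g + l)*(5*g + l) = -20*g^2 + g*l + l^2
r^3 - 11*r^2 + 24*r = r*(r - 8)*(r - 3)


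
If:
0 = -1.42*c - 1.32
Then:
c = -0.93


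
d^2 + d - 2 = (d - 1)*(d + 2)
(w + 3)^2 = w^2 + 6*w + 9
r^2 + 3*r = r*(r + 3)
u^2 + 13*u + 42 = (u + 6)*(u + 7)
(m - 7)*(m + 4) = m^2 - 3*m - 28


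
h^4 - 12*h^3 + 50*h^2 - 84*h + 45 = (h - 5)*(h - 3)^2*(h - 1)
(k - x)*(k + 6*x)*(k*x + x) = k^3*x + 5*k^2*x^2 + k^2*x - 6*k*x^3 + 5*k*x^2 - 6*x^3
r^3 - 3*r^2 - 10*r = r*(r - 5)*(r + 2)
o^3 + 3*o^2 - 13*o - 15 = (o - 3)*(o + 1)*(o + 5)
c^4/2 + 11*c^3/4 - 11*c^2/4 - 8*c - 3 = (c/2 + 1/2)*(c - 2)*(c + 1/2)*(c + 6)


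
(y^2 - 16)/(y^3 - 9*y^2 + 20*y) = (y + 4)/(y*(y - 5))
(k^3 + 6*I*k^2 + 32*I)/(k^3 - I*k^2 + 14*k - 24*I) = (k + 4*I)/(k - 3*I)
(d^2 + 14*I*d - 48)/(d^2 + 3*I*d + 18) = (d + 8*I)/(d - 3*I)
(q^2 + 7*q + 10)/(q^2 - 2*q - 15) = (q^2 + 7*q + 10)/(q^2 - 2*q - 15)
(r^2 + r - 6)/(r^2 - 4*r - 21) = (r - 2)/(r - 7)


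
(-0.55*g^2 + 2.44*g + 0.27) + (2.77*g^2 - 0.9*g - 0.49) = 2.22*g^2 + 1.54*g - 0.22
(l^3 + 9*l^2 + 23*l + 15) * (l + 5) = l^4 + 14*l^3 + 68*l^2 + 130*l + 75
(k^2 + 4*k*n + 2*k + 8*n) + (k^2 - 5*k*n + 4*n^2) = 2*k^2 - k*n + 2*k + 4*n^2 + 8*n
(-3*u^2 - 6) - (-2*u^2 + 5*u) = -u^2 - 5*u - 6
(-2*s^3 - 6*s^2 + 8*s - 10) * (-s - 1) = 2*s^4 + 8*s^3 - 2*s^2 + 2*s + 10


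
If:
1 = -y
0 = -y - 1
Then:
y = -1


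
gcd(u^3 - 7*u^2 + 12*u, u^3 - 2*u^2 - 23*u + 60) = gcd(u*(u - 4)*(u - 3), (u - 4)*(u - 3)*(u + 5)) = u^2 - 7*u + 12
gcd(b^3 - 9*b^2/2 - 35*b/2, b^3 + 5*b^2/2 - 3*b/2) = b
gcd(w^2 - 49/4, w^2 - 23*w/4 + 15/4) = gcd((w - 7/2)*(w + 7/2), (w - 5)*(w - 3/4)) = 1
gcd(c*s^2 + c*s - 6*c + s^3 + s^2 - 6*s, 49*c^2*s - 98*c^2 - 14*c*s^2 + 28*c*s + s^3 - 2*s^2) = s - 2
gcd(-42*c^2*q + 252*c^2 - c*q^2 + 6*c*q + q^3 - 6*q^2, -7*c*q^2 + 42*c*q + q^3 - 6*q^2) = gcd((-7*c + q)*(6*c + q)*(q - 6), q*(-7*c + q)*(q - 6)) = -7*c*q + 42*c + q^2 - 6*q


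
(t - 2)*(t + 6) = t^2 + 4*t - 12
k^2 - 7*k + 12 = (k - 4)*(k - 3)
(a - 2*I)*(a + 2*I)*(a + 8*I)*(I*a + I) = I*a^4 - 8*a^3 + I*a^3 - 8*a^2 + 4*I*a^2 - 32*a + 4*I*a - 32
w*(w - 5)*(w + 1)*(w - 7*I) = w^4 - 4*w^3 - 7*I*w^3 - 5*w^2 + 28*I*w^2 + 35*I*w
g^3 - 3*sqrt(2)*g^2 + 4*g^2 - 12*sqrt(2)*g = g*(g + 4)*(g - 3*sqrt(2))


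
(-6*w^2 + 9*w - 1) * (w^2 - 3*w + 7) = -6*w^4 + 27*w^3 - 70*w^2 + 66*w - 7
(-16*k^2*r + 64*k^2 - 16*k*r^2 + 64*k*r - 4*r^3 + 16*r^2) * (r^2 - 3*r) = -16*k^2*r^3 + 112*k^2*r^2 - 192*k^2*r - 16*k*r^4 + 112*k*r^3 - 192*k*r^2 - 4*r^5 + 28*r^4 - 48*r^3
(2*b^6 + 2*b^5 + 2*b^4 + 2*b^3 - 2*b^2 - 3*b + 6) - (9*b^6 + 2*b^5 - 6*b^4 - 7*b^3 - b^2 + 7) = -7*b^6 + 8*b^4 + 9*b^3 - b^2 - 3*b - 1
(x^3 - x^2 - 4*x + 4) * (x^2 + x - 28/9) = x^5 - 73*x^3/9 + 28*x^2/9 + 148*x/9 - 112/9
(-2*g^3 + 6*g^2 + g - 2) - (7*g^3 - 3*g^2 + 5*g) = -9*g^3 + 9*g^2 - 4*g - 2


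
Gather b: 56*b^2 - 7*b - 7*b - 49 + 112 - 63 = 56*b^2 - 14*b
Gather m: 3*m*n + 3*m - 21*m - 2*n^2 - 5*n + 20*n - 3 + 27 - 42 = m*(3*n - 18) - 2*n^2 + 15*n - 18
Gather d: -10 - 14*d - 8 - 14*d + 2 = -28*d - 16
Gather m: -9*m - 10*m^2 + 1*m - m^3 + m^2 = -m^3 - 9*m^2 - 8*m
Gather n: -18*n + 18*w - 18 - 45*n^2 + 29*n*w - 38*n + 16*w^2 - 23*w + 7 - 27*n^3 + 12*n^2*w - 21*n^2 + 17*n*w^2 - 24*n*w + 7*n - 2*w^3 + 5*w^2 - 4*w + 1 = -27*n^3 + n^2*(12*w - 66) + n*(17*w^2 + 5*w - 49) - 2*w^3 + 21*w^2 - 9*w - 10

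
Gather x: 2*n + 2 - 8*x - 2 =2*n - 8*x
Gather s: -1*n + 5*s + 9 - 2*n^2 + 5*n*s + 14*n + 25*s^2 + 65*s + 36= -2*n^2 + 13*n + 25*s^2 + s*(5*n + 70) + 45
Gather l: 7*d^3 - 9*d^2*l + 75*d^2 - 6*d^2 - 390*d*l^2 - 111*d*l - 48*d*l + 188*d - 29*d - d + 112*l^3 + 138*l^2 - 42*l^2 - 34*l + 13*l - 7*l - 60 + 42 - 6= 7*d^3 + 69*d^2 + 158*d + 112*l^3 + l^2*(96 - 390*d) + l*(-9*d^2 - 159*d - 28) - 24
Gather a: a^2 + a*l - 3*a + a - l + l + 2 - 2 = a^2 + a*(l - 2)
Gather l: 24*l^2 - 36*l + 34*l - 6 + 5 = 24*l^2 - 2*l - 1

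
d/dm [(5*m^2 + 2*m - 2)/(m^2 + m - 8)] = (3*m^2 - 76*m - 14)/(m^4 + 2*m^3 - 15*m^2 - 16*m + 64)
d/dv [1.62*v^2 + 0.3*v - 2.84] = 3.24*v + 0.3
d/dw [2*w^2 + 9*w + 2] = 4*w + 9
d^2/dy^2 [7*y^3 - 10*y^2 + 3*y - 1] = 42*y - 20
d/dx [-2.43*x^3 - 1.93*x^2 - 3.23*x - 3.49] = -7.29*x^2 - 3.86*x - 3.23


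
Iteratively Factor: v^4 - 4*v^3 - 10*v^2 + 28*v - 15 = (v - 5)*(v^3 + v^2 - 5*v + 3) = (v - 5)*(v - 1)*(v^2 + 2*v - 3) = (v - 5)*(v - 1)^2*(v + 3)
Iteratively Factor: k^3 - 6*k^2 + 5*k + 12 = (k - 3)*(k^2 - 3*k - 4) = (k - 3)*(k + 1)*(k - 4)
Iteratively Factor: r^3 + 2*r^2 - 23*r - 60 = (r - 5)*(r^2 + 7*r + 12) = (r - 5)*(r + 3)*(r + 4)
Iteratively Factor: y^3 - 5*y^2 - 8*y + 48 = (y - 4)*(y^2 - y - 12) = (y - 4)^2*(y + 3)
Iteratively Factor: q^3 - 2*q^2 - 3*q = (q + 1)*(q^2 - 3*q) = (q - 3)*(q + 1)*(q)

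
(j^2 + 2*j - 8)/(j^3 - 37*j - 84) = (j - 2)/(j^2 - 4*j - 21)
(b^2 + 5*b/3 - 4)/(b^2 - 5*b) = (b^2 + 5*b/3 - 4)/(b*(b - 5))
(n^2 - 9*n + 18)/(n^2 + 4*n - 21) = (n - 6)/(n + 7)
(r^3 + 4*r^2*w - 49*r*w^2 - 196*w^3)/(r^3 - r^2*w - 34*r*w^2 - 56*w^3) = (r + 7*w)/(r + 2*w)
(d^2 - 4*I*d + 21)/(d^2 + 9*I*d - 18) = (d - 7*I)/(d + 6*I)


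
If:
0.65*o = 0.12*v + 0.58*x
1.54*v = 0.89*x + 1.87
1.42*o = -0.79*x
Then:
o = 0.08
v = 1.13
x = -0.14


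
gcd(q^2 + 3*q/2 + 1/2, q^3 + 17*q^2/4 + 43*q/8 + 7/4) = q + 1/2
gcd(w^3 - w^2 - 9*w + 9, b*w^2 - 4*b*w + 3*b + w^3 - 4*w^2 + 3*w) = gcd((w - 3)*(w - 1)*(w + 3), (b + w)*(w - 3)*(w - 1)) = w^2 - 4*w + 3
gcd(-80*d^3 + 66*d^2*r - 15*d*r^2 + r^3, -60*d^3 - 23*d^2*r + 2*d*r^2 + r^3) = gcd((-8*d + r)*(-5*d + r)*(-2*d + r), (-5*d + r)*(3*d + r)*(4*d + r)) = -5*d + r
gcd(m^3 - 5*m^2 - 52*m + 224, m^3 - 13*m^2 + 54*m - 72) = m - 4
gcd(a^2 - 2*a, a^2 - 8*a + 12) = a - 2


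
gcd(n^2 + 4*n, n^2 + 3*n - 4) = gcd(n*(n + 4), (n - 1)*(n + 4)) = n + 4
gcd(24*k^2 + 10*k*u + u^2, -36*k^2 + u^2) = 6*k + u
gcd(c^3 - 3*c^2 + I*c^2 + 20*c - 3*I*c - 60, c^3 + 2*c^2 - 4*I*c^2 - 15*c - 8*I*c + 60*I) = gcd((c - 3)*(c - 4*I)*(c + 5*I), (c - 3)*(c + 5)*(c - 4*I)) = c^2 + c*(-3 - 4*I) + 12*I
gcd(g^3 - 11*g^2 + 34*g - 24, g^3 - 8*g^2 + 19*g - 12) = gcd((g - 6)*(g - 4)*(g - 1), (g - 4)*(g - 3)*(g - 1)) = g^2 - 5*g + 4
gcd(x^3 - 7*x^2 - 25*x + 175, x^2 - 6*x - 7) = x - 7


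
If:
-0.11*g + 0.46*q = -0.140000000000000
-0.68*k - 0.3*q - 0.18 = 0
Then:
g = 4.18181818181818*q + 1.27272727272727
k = -0.441176470588235*q - 0.264705882352941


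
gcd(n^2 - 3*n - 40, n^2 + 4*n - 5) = n + 5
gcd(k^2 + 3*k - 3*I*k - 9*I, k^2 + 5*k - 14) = 1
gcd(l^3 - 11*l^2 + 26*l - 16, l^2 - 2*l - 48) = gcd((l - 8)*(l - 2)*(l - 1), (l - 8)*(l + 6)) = l - 8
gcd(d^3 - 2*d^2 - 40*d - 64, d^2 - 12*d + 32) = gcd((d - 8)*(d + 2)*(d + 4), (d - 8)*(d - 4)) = d - 8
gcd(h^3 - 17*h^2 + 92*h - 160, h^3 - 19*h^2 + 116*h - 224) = h^2 - 12*h + 32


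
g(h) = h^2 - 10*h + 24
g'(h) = 2*h - 10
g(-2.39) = 53.61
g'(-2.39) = -14.78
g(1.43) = 11.74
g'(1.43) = -7.14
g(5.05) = -1.00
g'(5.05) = 0.10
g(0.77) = 16.89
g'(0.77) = -8.46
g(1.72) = 9.76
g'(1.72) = -6.56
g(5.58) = -0.66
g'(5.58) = 1.16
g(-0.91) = 33.93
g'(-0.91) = -11.82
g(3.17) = 2.35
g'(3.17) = -3.66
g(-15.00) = 399.00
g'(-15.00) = -40.00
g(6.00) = 0.00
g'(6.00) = 2.00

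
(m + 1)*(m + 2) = m^2 + 3*m + 2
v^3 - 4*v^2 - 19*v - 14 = (v - 7)*(v + 1)*(v + 2)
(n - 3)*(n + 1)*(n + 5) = n^3 + 3*n^2 - 13*n - 15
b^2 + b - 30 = (b - 5)*(b + 6)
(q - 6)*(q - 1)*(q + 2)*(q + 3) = q^4 - 2*q^3 - 23*q^2 - 12*q + 36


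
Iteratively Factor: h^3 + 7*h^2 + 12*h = (h + 3)*(h^2 + 4*h) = h*(h + 3)*(h + 4)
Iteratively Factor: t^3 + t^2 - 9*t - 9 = (t - 3)*(t^2 + 4*t + 3) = (t - 3)*(t + 3)*(t + 1)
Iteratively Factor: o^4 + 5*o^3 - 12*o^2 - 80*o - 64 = (o + 1)*(o^3 + 4*o^2 - 16*o - 64) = (o + 1)*(o + 4)*(o^2 - 16) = (o + 1)*(o + 4)^2*(o - 4)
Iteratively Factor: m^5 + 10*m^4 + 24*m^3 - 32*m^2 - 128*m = (m - 2)*(m^4 + 12*m^3 + 48*m^2 + 64*m) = m*(m - 2)*(m^3 + 12*m^2 + 48*m + 64) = m*(m - 2)*(m + 4)*(m^2 + 8*m + 16) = m*(m - 2)*(m + 4)^2*(m + 4)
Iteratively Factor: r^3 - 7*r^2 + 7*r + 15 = (r - 5)*(r^2 - 2*r - 3) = (r - 5)*(r - 3)*(r + 1)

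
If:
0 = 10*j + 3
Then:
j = -3/10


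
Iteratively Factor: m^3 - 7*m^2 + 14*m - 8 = (m - 1)*(m^2 - 6*m + 8) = (m - 4)*(m - 1)*(m - 2)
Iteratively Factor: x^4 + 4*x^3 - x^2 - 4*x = (x)*(x^3 + 4*x^2 - x - 4) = x*(x - 1)*(x^2 + 5*x + 4) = x*(x - 1)*(x + 1)*(x + 4)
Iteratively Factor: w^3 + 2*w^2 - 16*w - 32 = (w + 2)*(w^2 - 16) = (w + 2)*(w + 4)*(w - 4)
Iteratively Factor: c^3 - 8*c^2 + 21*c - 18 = (c - 3)*(c^2 - 5*c + 6) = (c - 3)^2*(c - 2)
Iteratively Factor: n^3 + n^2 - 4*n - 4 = (n + 1)*(n^2 - 4) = (n - 2)*(n + 1)*(n + 2)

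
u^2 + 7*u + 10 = (u + 2)*(u + 5)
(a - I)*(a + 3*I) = a^2 + 2*I*a + 3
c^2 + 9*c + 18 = (c + 3)*(c + 6)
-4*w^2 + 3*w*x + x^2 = (-w + x)*(4*w + x)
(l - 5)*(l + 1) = l^2 - 4*l - 5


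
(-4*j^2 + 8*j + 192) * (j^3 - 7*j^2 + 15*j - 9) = -4*j^5 + 36*j^4 + 76*j^3 - 1188*j^2 + 2808*j - 1728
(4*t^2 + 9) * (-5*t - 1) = -20*t^3 - 4*t^2 - 45*t - 9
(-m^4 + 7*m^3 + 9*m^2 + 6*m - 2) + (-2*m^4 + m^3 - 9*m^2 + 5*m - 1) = -3*m^4 + 8*m^3 + 11*m - 3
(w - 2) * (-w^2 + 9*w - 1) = -w^3 + 11*w^2 - 19*w + 2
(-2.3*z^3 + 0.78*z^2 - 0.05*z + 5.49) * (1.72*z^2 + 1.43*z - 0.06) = -3.956*z^5 - 1.9474*z^4 + 1.1674*z^3 + 9.3245*z^2 + 7.8537*z - 0.3294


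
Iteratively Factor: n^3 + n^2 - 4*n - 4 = (n - 2)*(n^2 + 3*n + 2) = (n - 2)*(n + 2)*(n + 1)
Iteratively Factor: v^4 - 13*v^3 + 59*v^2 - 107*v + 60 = (v - 1)*(v^3 - 12*v^2 + 47*v - 60) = (v - 3)*(v - 1)*(v^2 - 9*v + 20) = (v - 4)*(v - 3)*(v - 1)*(v - 5)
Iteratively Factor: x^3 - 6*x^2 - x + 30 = (x - 5)*(x^2 - x - 6) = (x - 5)*(x - 3)*(x + 2)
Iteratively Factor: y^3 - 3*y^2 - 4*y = (y)*(y^2 - 3*y - 4) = y*(y - 4)*(y + 1)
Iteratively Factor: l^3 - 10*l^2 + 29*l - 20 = (l - 5)*(l^2 - 5*l + 4) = (l - 5)*(l - 4)*(l - 1)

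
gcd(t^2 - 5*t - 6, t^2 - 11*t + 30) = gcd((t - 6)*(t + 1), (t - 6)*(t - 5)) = t - 6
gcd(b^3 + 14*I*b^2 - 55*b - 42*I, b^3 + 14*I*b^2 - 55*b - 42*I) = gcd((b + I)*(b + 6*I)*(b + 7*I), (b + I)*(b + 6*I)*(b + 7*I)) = b^3 + 14*I*b^2 - 55*b - 42*I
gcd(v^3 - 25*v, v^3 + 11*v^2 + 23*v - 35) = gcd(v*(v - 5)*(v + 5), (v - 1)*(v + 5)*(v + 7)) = v + 5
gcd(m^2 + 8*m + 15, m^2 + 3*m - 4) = 1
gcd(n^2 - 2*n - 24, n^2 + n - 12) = n + 4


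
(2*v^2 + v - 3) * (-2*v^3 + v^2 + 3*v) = -4*v^5 + 13*v^3 - 9*v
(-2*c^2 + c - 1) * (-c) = 2*c^3 - c^2 + c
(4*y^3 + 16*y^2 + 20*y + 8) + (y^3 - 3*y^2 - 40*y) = 5*y^3 + 13*y^2 - 20*y + 8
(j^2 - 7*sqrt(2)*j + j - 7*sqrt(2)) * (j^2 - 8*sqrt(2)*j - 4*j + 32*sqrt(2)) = j^4 - 15*sqrt(2)*j^3 - 3*j^3 + 45*sqrt(2)*j^2 + 108*j^2 - 336*j + 60*sqrt(2)*j - 448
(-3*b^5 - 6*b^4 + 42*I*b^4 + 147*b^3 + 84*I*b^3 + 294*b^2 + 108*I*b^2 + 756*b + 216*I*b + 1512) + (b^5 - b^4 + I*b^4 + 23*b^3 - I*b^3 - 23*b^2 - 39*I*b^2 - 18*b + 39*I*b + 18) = -2*b^5 - 7*b^4 + 43*I*b^4 + 170*b^3 + 83*I*b^3 + 271*b^2 + 69*I*b^2 + 738*b + 255*I*b + 1530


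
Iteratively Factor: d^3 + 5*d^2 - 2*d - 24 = (d + 4)*(d^2 + d - 6) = (d - 2)*(d + 4)*(d + 3)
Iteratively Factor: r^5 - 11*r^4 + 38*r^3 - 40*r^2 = (r - 4)*(r^4 - 7*r^3 + 10*r^2) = (r - 5)*(r - 4)*(r^3 - 2*r^2) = r*(r - 5)*(r - 4)*(r^2 - 2*r) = r*(r - 5)*(r - 4)*(r - 2)*(r)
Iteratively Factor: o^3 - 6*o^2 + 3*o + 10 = (o - 5)*(o^2 - o - 2) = (o - 5)*(o - 2)*(o + 1)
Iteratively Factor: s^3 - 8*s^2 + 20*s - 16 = (s - 4)*(s^2 - 4*s + 4) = (s - 4)*(s - 2)*(s - 2)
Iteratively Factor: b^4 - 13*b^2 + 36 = (b - 3)*(b^3 + 3*b^2 - 4*b - 12) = (b - 3)*(b - 2)*(b^2 + 5*b + 6) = (b - 3)*(b - 2)*(b + 2)*(b + 3)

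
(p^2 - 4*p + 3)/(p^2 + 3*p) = (p^2 - 4*p + 3)/(p*(p + 3))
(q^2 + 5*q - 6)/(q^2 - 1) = (q + 6)/(q + 1)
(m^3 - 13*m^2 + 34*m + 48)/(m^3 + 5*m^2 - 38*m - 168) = (m^2 - 7*m - 8)/(m^2 + 11*m + 28)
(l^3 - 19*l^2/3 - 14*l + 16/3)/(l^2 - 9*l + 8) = (3*l^2 + 5*l - 2)/(3*(l - 1))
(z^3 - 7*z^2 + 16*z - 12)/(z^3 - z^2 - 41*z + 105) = (z^2 - 4*z + 4)/(z^2 + 2*z - 35)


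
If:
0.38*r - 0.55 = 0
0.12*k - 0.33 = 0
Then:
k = 2.75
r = 1.45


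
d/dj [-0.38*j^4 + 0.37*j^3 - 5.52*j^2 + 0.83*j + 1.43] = -1.52*j^3 + 1.11*j^2 - 11.04*j + 0.83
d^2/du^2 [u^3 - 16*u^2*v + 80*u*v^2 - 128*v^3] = 6*u - 32*v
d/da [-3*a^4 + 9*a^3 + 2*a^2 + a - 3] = -12*a^3 + 27*a^2 + 4*a + 1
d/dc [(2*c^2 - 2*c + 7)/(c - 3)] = (2*c^2 - 12*c - 1)/(c^2 - 6*c + 9)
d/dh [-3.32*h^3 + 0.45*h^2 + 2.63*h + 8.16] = -9.96*h^2 + 0.9*h + 2.63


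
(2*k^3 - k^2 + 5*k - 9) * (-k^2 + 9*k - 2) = -2*k^5 + 19*k^4 - 18*k^3 + 56*k^2 - 91*k + 18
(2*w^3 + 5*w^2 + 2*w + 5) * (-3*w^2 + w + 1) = -6*w^5 - 13*w^4 + w^3 - 8*w^2 + 7*w + 5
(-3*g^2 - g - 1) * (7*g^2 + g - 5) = -21*g^4 - 10*g^3 + 7*g^2 + 4*g + 5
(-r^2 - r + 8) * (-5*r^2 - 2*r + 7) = 5*r^4 + 7*r^3 - 45*r^2 - 23*r + 56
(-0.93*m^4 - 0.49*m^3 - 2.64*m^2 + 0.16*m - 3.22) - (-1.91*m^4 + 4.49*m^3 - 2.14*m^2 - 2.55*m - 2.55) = 0.98*m^4 - 4.98*m^3 - 0.5*m^2 + 2.71*m - 0.67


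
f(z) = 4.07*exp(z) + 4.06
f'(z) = 4.07*exp(z)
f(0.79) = 13.03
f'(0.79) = 8.97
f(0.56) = 11.19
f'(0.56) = 7.13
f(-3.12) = 4.24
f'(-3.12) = 0.18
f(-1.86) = 4.69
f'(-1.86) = 0.63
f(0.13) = 8.70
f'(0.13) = 4.64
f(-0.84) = 5.82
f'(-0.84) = 1.76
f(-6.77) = 4.06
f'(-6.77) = 0.00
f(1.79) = 28.44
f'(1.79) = 24.38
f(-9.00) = 4.06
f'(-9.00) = 0.00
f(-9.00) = 4.06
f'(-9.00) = 0.00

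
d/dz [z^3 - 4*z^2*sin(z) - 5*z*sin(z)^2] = -4*z^2*cos(z) + 3*z^2 - 8*z*sin(z) - 5*z*sin(2*z) - 5*sin(z)^2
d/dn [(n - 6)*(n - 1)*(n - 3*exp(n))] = -3*n^2*exp(n) + 3*n^2 + 15*n*exp(n) - 14*n + 3*exp(n) + 6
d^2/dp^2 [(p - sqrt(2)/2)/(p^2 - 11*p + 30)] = ((2*p - 11)^2*(2*p - sqrt(2)) + (-6*p + sqrt(2) + 22)*(p^2 - 11*p + 30))/(p^2 - 11*p + 30)^3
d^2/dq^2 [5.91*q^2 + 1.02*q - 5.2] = 11.8200000000000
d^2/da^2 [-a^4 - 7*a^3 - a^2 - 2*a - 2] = -12*a^2 - 42*a - 2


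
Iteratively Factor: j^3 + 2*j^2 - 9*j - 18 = (j + 3)*(j^2 - j - 6) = (j + 2)*(j + 3)*(j - 3)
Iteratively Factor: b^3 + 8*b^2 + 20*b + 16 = (b + 4)*(b^2 + 4*b + 4) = (b + 2)*(b + 4)*(b + 2)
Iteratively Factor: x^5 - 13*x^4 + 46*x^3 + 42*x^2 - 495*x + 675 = (x - 5)*(x^4 - 8*x^3 + 6*x^2 + 72*x - 135) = (x - 5)*(x - 3)*(x^3 - 5*x^2 - 9*x + 45) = (x - 5)*(x - 3)*(x + 3)*(x^2 - 8*x + 15) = (x - 5)^2*(x - 3)*(x + 3)*(x - 3)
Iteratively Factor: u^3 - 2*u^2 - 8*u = (u + 2)*(u^2 - 4*u) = u*(u + 2)*(u - 4)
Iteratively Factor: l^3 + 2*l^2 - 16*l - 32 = (l + 4)*(l^2 - 2*l - 8) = (l + 2)*(l + 4)*(l - 4)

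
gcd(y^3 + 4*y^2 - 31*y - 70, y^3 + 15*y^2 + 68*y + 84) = y^2 + 9*y + 14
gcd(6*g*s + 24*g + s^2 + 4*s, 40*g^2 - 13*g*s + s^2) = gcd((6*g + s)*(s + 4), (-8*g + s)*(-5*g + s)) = 1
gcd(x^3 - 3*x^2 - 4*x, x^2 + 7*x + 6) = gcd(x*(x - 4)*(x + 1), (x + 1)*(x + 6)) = x + 1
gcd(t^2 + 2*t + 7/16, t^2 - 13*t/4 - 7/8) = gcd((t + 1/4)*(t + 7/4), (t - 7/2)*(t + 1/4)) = t + 1/4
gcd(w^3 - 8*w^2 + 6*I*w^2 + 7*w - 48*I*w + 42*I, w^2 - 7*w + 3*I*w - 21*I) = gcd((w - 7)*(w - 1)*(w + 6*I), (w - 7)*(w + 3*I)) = w - 7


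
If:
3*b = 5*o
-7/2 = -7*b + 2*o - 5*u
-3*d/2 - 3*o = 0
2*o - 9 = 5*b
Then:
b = -45/19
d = 54/19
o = -27/19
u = 131/38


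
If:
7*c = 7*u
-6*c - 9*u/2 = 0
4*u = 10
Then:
No Solution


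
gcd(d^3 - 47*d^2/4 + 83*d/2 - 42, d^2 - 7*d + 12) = d - 4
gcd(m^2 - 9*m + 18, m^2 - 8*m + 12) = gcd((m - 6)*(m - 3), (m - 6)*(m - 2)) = m - 6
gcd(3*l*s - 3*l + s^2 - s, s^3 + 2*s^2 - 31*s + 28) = s - 1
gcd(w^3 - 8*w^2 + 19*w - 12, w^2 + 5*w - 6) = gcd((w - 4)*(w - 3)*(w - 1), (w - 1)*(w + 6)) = w - 1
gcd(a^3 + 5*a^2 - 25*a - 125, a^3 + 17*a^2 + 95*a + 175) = a^2 + 10*a + 25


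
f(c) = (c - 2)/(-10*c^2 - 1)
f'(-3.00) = 0.03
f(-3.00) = 0.05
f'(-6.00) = 0.00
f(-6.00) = 0.02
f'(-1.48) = 0.15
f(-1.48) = 0.15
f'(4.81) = 0.00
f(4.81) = -0.01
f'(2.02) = -0.02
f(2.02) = -0.00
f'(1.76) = -0.04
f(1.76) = 0.01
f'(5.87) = 0.00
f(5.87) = -0.01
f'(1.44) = -0.08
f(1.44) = 0.03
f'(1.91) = -0.03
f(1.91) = 0.00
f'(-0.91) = 0.51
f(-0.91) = 0.31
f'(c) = 20*c*(c - 2)/(-10*c^2 - 1)^2 + 1/(-10*c^2 - 1)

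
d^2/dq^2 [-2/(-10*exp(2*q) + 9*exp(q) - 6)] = 2*((9 - 40*exp(q))*(10*exp(2*q) - 9*exp(q) + 6) + 2*(20*exp(q) - 9)^2*exp(q))*exp(q)/(10*exp(2*q) - 9*exp(q) + 6)^3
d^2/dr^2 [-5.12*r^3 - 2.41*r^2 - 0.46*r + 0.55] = -30.72*r - 4.82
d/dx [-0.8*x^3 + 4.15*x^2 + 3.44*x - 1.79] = -2.4*x^2 + 8.3*x + 3.44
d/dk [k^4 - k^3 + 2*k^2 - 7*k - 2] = 4*k^3 - 3*k^2 + 4*k - 7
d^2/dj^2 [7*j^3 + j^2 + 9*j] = 42*j + 2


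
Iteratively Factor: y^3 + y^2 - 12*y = (y)*(y^2 + y - 12) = y*(y - 3)*(y + 4)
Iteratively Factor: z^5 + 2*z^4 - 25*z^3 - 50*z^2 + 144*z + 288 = (z + 4)*(z^4 - 2*z^3 - 17*z^2 + 18*z + 72) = (z - 4)*(z + 4)*(z^3 + 2*z^2 - 9*z - 18) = (z - 4)*(z + 2)*(z + 4)*(z^2 - 9) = (z - 4)*(z + 2)*(z + 3)*(z + 4)*(z - 3)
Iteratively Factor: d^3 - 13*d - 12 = (d + 1)*(d^2 - d - 12) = (d - 4)*(d + 1)*(d + 3)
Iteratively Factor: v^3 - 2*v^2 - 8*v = (v - 4)*(v^2 + 2*v) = v*(v - 4)*(v + 2)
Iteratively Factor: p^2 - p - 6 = (p + 2)*(p - 3)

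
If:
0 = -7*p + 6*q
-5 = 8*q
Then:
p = -15/28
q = -5/8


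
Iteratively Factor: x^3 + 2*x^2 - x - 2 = (x - 1)*(x^2 + 3*x + 2) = (x - 1)*(x + 1)*(x + 2)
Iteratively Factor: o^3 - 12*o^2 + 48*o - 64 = (o - 4)*(o^2 - 8*o + 16) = (o - 4)^2*(o - 4)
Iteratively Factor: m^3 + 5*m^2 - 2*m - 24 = (m - 2)*(m^2 + 7*m + 12) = (m - 2)*(m + 3)*(m + 4)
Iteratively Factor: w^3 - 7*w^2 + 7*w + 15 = (w - 5)*(w^2 - 2*w - 3) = (w - 5)*(w + 1)*(w - 3)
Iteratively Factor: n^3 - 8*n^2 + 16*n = (n)*(n^2 - 8*n + 16) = n*(n - 4)*(n - 4)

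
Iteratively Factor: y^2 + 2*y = (y)*(y + 2)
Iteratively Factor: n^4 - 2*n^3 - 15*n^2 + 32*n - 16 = (n - 4)*(n^3 + 2*n^2 - 7*n + 4) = (n - 4)*(n - 1)*(n^2 + 3*n - 4) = (n - 4)*(n - 1)^2*(n + 4)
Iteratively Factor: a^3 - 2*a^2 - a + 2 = (a - 2)*(a^2 - 1) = (a - 2)*(a - 1)*(a + 1)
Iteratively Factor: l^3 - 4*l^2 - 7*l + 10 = (l - 1)*(l^2 - 3*l - 10) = (l - 5)*(l - 1)*(l + 2)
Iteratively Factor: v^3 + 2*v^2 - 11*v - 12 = (v - 3)*(v^2 + 5*v + 4) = (v - 3)*(v + 1)*(v + 4)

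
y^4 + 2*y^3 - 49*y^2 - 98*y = y*(y - 7)*(y + 2)*(y + 7)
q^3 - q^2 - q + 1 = (q - 1)^2*(q + 1)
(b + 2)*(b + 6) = b^2 + 8*b + 12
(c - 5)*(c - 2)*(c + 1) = c^3 - 6*c^2 + 3*c + 10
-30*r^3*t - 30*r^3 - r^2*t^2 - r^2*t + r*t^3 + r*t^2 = (-6*r + t)*(5*r + t)*(r*t + r)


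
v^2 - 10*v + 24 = (v - 6)*(v - 4)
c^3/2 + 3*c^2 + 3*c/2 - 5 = (c/2 + 1)*(c - 1)*(c + 5)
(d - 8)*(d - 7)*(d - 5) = d^3 - 20*d^2 + 131*d - 280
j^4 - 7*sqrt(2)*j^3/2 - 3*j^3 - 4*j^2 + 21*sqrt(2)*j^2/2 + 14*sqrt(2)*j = j*(j - 4)*(j + 1)*(j - 7*sqrt(2)/2)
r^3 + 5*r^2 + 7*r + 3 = (r + 1)^2*(r + 3)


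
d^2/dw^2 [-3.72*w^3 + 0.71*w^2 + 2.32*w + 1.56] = 1.42 - 22.32*w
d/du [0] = 0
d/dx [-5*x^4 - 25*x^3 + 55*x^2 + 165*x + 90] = -20*x^3 - 75*x^2 + 110*x + 165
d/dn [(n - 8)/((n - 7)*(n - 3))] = (-n^2 + 16*n - 59)/(n^4 - 20*n^3 + 142*n^2 - 420*n + 441)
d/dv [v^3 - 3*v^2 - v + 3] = 3*v^2 - 6*v - 1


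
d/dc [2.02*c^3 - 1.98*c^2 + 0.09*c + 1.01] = 6.06*c^2 - 3.96*c + 0.09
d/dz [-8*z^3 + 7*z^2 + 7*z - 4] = -24*z^2 + 14*z + 7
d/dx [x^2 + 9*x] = 2*x + 9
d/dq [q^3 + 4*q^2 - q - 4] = 3*q^2 + 8*q - 1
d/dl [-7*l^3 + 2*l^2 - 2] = l*(4 - 21*l)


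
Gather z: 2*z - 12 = 2*z - 12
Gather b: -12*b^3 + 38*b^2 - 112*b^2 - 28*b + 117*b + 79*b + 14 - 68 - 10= -12*b^3 - 74*b^2 + 168*b - 64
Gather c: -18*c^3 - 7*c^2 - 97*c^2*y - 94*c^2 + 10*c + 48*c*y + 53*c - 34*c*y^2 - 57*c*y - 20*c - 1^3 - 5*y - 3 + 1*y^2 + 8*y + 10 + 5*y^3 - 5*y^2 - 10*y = -18*c^3 + c^2*(-97*y - 101) + c*(-34*y^2 - 9*y + 43) + 5*y^3 - 4*y^2 - 7*y + 6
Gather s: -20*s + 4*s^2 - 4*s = 4*s^2 - 24*s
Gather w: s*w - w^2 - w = -w^2 + w*(s - 1)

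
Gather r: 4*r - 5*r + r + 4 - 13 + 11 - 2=0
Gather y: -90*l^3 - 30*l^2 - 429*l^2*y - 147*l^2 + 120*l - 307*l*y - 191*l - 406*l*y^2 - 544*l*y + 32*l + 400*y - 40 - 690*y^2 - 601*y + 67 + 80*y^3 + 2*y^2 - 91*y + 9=-90*l^3 - 177*l^2 - 39*l + 80*y^3 + y^2*(-406*l - 688) + y*(-429*l^2 - 851*l - 292) + 36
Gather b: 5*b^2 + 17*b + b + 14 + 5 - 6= 5*b^2 + 18*b + 13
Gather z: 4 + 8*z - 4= 8*z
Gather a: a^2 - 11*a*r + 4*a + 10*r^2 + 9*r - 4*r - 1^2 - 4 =a^2 + a*(4 - 11*r) + 10*r^2 + 5*r - 5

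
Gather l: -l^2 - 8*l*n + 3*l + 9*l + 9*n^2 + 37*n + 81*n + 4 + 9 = -l^2 + l*(12 - 8*n) + 9*n^2 + 118*n + 13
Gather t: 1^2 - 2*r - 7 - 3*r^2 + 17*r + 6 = -3*r^2 + 15*r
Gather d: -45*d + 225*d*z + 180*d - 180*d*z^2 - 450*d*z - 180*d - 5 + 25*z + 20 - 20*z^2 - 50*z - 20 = d*(-180*z^2 - 225*z - 45) - 20*z^2 - 25*z - 5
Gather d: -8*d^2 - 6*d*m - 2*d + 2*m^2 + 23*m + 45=-8*d^2 + d*(-6*m - 2) + 2*m^2 + 23*m + 45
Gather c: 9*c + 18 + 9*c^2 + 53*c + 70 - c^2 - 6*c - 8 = 8*c^2 + 56*c + 80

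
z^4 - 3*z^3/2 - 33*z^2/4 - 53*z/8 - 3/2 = (z - 4)*(z + 1/2)^2*(z + 3/2)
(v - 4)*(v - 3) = v^2 - 7*v + 12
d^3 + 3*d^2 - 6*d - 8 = (d - 2)*(d + 1)*(d + 4)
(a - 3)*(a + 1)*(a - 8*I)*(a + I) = a^4 - 2*a^3 - 7*I*a^3 + 5*a^2 + 14*I*a^2 - 16*a + 21*I*a - 24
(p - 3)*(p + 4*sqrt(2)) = p^2 - 3*p + 4*sqrt(2)*p - 12*sqrt(2)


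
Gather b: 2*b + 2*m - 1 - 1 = 2*b + 2*m - 2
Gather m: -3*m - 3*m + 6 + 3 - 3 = 6 - 6*m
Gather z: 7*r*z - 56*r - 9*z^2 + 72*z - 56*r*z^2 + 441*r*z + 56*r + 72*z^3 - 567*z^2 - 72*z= 448*r*z + 72*z^3 + z^2*(-56*r - 576)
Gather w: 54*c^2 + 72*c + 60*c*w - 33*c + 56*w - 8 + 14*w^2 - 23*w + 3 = 54*c^2 + 39*c + 14*w^2 + w*(60*c + 33) - 5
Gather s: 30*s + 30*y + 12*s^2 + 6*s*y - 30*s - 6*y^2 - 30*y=12*s^2 + 6*s*y - 6*y^2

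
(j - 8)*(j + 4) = j^2 - 4*j - 32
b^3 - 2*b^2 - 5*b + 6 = (b - 3)*(b - 1)*(b + 2)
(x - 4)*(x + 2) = x^2 - 2*x - 8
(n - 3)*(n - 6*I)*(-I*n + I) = -I*n^3 - 6*n^2 + 4*I*n^2 + 24*n - 3*I*n - 18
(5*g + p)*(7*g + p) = 35*g^2 + 12*g*p + p^2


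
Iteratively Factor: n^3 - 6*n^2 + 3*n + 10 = (n - 2)*(n^2 - 4*n - 5) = (n - 5)*(n - 2)*(n + 1)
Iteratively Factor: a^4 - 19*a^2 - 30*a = (a - 5)*(a^3 + 5*a^2 + 6*a) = (a - 5)*(a + 2)*(a^2 + 3*a) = a*(a - 5)*(a + 2)*(a + 3)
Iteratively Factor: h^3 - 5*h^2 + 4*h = (h)*(h^2 - 5*h + 4) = h*(h - 4)*(h - 1)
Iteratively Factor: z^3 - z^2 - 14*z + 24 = (z - 3)*(z^2 + 2*z - 8) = (z - 3)*(z - 2)*(z + 4)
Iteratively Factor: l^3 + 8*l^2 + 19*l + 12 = (l + 4)*(l^2 + 4*l + 3) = (l + 1)*(l + 4)*(l + 3)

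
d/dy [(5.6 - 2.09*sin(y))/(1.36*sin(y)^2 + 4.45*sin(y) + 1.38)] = (2.8424*sin(y)^2 - 15.232*sin(y) - 27.8042)*cos(y)/(1.8496*sin(y)^4 + 12.104*sin(y)^3 + 23.5561*sin(y)^2 + 12.282*sin(y) + 1.9044)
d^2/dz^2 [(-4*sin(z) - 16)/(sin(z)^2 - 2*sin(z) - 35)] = 4*(sin(z)^5 + 18*sin(z)^4 + 184*sin(z)^3 + 482*sin(z)^2 + 783*sin(z) - 172)/((sin(z) - 7)^3*(sin(z) + 5)^3)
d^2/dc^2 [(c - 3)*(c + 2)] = 2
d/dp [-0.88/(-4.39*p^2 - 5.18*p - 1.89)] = (-7.7264*p - 4.5584)/(4.39*p^2 + 5.18*p + 1.89)^2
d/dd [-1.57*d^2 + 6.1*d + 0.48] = 6.1 - 3.14*d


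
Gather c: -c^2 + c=-c^2 + c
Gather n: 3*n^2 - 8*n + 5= 3*n^2 - 8*n + 5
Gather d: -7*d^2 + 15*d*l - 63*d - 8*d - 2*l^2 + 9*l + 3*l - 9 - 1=-7*d^2 + d*(15*l - 71) - 2*l^2 + 12*l - 10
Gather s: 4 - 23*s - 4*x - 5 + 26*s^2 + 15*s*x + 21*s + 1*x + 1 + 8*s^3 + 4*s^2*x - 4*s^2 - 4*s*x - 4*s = 8*s^3 + s^2*(4*x + 22) + s*(11*x - 6) - 3*x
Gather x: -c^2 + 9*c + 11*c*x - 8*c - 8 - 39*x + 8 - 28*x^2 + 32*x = -c^2 + c - 28*x^2 + x*(11*c - 7)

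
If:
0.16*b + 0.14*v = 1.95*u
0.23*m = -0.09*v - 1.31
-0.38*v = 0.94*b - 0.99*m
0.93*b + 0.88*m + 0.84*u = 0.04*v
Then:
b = 1.88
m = -1.92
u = -0.54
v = -9.66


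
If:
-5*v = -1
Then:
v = 1/5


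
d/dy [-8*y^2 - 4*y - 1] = -16*y - 4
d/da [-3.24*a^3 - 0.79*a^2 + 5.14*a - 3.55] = -9.72*a^2 - 1.58*a + 5.14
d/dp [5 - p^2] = -2*p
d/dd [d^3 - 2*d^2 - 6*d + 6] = 3*d^2 - 4*d - 6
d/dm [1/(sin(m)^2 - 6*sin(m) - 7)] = 2*(3 - sin(m))*cos(m)/((sin(m) - 7)^2*(sin(m) + 1)^2)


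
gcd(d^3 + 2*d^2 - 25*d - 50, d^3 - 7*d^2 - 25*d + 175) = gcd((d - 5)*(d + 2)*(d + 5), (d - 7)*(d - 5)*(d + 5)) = d^2 - 25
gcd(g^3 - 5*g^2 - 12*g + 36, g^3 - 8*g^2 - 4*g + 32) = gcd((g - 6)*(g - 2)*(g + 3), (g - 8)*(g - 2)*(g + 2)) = g - 2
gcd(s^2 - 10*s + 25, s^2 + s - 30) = s - 5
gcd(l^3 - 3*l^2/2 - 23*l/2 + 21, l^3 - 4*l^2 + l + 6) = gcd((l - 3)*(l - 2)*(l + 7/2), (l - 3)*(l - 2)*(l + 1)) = l^2 - 5*l + 6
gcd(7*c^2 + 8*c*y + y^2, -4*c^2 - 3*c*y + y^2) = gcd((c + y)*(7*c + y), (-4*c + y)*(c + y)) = c + y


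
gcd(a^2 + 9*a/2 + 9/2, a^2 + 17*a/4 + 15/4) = a + 3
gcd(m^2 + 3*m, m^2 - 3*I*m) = m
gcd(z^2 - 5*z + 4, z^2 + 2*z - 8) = 1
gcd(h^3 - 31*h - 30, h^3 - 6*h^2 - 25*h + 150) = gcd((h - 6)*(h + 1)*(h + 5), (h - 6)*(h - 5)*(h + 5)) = h^2 - h - 30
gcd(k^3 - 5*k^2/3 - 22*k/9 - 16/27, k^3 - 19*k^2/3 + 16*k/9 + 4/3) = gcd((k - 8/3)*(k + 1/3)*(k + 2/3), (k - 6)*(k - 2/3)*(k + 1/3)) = k + 1/3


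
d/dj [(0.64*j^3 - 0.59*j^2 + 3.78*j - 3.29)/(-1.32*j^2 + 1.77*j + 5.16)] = (-0.8448*j^4 + 2.2656*j^3 + 13.8525*j^2 - 14.7744*j + 25.3281)/(1.7424*j^4 - 4.6728*j^3 - 10.4895*j^2 + 18.2664*j + 26.6256)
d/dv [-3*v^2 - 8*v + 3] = -6*v - 8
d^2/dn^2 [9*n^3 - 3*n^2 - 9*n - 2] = 54*n - 6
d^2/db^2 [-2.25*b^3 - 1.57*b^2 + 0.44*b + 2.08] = -13.5*b - 3.14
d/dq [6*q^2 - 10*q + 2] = 12*q - 10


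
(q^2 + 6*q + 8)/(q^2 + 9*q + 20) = (q + 2)/(q + 5)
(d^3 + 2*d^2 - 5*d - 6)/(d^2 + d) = d + 1 - 6/d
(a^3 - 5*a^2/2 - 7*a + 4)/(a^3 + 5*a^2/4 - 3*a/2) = 2*(2*a^2 - 9*a + 4)/(a*(4*a - 3))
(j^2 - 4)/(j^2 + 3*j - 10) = (j + 2)/(j + 5)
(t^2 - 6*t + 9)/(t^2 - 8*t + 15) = (t - 3)/(t - 5)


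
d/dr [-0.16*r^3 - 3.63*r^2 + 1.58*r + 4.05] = -0.48*r^2 - 7.26*r + 1.58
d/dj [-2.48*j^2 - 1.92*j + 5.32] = -4.96*j - 1.92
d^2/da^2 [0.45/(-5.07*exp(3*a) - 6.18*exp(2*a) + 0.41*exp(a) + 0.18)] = (-0.45*(15.21*exp(2*a) + 12.36*exp(a) - 0.41)*(30.42*exp(2*a) + 24.72*exp(a) - 0.82)*exp(a) + (20.5335*exp(2*a) + 11.124*exp(a) - 0.1845)*(5.07*exp(3*a) + 6.18*exp(2*a) - 0.41*exp(a) - 0.18))*exp(a)/(5.07*exp(3*a) + 6.18*exp(2*a) - 0.41*exp(a) - 0.18)^3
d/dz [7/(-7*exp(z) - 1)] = 49*exp(z)/(7*exp(z) + 1)^2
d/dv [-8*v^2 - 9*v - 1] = -16*v - 9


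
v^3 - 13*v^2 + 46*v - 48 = (v - 8)*(v - 3)*(v - 2)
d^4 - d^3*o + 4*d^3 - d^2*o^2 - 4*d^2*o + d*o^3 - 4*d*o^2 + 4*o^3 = (d + 4)*(d - o)^2*(d + o)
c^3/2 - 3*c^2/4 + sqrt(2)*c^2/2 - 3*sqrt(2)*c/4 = c*(c/2 + sqrt(2)/2)*(c - 3/2)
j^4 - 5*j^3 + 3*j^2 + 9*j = j*(j - 3)^2*(j + 1)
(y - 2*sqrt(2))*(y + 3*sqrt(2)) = y^2 + sqrt(2)*y - 12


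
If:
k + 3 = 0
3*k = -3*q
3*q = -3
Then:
No Solution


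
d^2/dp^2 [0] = 0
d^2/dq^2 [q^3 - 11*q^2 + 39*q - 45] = 6*q - 22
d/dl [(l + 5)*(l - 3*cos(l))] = l + (l + 5)*(3*sin(l) + 1) - 3*cos(l)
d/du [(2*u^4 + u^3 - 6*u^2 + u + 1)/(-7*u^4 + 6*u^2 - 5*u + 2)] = (7*u^6 - 60*u^5 - 3*u^4 + 34*u^3 + 30*u^2 - 36*u + 7)/(49*u^8 - 84*u^6 + 70*u^5 + 8*u^4 - 60*u^3 + 49*u^2 - 20*u + 4)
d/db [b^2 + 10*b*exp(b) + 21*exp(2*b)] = 10*b*exp(b) + 2*b + 42*exp(2*b) + 10*exp(b)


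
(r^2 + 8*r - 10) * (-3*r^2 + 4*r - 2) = -3*r^4 - 20*r^3 + 60*r^2 - 56*r + 20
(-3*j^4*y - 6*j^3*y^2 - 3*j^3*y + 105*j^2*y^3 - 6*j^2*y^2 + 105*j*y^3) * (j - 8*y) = -3*j^5*y + 18*j^4*y^2 - 3*j^4*y + 153*j^3*y^3 + 18*j^3*y^2 - 840*j^2*y^4 + 153*j^2*y^3 - 840*j*y^4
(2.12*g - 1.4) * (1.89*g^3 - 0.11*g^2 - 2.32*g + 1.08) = 4.0068*g^4 - 2.8792*g^3 - 4.7644*g^2 + 5.5376*g - 1.512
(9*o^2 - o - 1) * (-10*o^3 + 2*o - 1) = -90*o^5 + 10*o^4 + 28*o^3 - 11*o^2 - o + 1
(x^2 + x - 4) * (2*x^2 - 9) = 2*x^4 + 2*x^3 - 17*x^2 - 9*x + 36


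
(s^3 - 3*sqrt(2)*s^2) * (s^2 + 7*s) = s^5 - 3*sqrt(2)*s^4 + 7*s^4 - 21*sqrt(2)*s^3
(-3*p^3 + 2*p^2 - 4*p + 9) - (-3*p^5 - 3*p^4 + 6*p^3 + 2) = 3*p^5 + 3*p^4 - 9*p^3 + 2*p^2 - 4*p + 7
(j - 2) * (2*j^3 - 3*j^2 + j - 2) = 2*j^4 - 7*j^3 + 7*j^2 - 4*j + 4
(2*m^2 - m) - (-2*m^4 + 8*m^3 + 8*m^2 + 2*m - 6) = 2*m^4 - 8*m^3 - 6*m^2 - 3*m + 6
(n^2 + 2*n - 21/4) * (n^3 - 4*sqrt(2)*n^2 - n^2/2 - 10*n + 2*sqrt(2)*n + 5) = n^5 - 4*sqrt(2)*n^4 + 3*n^4/2 - 65*n^3/4 - 6*sqrt(2)*n^3 - 99*n^2/8 + 25*sqrt(2)*n^2 - 21*sqrt(2)*n/2 + 125*n/2 - 105/4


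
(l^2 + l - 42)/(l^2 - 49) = (l - 6)/(l - 7)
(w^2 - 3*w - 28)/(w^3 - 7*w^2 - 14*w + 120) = (w - 7)/(w^2 - 11*w + 30)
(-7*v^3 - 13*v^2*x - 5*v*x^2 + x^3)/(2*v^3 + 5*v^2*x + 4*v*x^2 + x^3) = (-7*v + x)/(2*v + x)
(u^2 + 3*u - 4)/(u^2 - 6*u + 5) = (u + 4)/(u - 5)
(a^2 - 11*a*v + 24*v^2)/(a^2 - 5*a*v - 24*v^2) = (a - 3*v)/(a + 3*v)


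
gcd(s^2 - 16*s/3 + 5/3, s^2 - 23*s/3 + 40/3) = s - 5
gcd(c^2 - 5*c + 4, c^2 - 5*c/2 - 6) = c - 4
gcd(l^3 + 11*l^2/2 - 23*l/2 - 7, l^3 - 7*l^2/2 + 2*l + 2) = l^2 - 3*l/2 - 1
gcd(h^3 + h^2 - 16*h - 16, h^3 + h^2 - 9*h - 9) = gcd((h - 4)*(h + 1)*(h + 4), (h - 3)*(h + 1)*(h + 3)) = h + 1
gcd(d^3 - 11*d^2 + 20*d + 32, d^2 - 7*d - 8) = d^2 - 7*d - 8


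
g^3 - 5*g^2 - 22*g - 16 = (g - 8)*(g + 1)*(g + 2)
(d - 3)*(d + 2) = d^2 - d - 6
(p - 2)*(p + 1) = p^2 - p - 2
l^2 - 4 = (l - 2)*(l + 2)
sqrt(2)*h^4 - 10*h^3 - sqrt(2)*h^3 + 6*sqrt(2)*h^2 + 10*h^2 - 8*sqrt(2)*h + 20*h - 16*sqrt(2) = (h - 2)*(h - 4*sqrt(2))*(h - sqrt(2))*(sqrt(2)*h + sqrt(2))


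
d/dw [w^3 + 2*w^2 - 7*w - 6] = 3*w^2 + 4*w - 7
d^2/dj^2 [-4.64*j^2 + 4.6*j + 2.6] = -9.28000000000000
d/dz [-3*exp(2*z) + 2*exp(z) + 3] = (2 - 6*exp(z))*exp(z)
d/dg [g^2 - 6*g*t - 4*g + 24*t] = 2*g - 6*t - 4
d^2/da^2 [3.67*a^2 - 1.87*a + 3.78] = 7.34000000000000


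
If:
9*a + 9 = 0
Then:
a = -1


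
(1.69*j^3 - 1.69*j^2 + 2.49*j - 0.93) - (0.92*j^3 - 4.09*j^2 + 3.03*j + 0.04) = 0.77*j^3 + 2.4*j^2 - 0.54*j - 0.97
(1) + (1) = 2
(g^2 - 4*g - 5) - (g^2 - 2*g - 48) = 43 - 2*g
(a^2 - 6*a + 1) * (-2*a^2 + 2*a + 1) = -2*a^4 + 14*a^3 - 13*a^2 - 4*a + 1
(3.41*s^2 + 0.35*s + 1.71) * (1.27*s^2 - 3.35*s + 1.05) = 4.3307*s^4 - 10.979*s^3 + 4.5797*s^2 - 5.361*s + 1.7955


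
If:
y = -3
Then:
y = -3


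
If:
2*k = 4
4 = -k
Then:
No Solution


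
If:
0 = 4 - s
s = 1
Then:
No Solution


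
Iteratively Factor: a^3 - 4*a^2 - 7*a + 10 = (a + 2)*(a^2 - 6*a + 5) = (a - 1)*(a + 2)*(a - 5)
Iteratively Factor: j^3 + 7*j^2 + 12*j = (j + 3)*(j^2 + 4*j) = (j + 3)*(j + 4)*(j)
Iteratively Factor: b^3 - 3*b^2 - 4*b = (b + 1)*(b^2 - 4*b) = (b - 4)*(b + 1)*(b)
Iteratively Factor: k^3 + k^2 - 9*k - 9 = (k - 3)*(k^2 + 4*k + 3) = (k - 3)*(k + 1)*(k + 3)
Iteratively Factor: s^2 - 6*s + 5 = (s - 5)*(s - 1)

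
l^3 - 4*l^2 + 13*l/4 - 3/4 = (l - 3)*(l - 1/2)^2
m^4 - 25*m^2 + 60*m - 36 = (m - 3)*(m - 2)*(m - 1)*(m + 6)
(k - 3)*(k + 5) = k^2 + 2*k - 15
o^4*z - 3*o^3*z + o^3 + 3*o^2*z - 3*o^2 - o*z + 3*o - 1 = (o - 1)^3*(o*z + 1)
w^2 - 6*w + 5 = (w - 5)*(w - 1)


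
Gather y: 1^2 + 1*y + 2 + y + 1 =2*y + 4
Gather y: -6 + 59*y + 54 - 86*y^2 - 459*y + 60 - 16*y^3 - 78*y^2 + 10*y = -16*y^3 - 164*y^2 - 390*y + 108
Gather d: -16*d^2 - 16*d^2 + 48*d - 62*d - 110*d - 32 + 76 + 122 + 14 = -32*d^2 - 124*d + 180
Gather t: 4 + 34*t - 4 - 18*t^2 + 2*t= -18*t^2 + 36*t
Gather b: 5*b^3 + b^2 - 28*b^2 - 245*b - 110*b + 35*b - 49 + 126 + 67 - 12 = 5*b^3 - 27*b^2 - 320*b + 132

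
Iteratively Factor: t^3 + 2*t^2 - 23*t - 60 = (t - 5)*(t^2 + 7*t + 12) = (t - 5)*(t + 4)*(t + 3)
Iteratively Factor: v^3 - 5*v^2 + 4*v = (v - 4)*(v^2 - v) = v*(v - 4)*(v - 1)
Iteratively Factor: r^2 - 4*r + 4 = (r - 2)*(r - 2)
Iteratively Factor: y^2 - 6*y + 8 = (y - 4)*(y - 2)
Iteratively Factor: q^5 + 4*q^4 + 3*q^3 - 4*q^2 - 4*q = (q + 2)*(q^4 + 2*q^3 - q^2 - 2*q) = (q + 1)*(q + 2)*(q^3 + q^2 - 2*q) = (q + 1)*(q + 2)^2*(q^2 - q) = (q - 1)*(q + 1)*(q + 2)^2*(q)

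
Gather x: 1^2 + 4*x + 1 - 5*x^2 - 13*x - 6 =-5*x^2 - 9*x - 4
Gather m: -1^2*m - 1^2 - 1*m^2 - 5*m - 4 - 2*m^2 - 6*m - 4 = -3*m^2 - 12*m - 9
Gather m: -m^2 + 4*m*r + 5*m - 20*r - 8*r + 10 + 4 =-m^2 + m*(4*r + 5) - 28*r + 14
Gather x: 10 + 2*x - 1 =2*x + 9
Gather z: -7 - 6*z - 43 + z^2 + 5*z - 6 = z^2 - z - 56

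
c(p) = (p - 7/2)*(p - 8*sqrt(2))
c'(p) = 2*p - 8*sqrt(2) - 7/2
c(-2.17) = 76.45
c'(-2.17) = -19.15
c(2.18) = 12.06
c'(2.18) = -10.45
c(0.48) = 32.72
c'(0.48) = -13.85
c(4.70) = -7.94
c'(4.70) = -5.41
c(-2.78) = 88.51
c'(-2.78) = -20.37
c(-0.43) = 46.15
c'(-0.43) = -15.67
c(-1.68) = 67.31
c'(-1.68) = -18.17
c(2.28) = 11.02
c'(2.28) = -10.25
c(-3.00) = 93.04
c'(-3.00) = -20.81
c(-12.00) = 361.36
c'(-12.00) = -38.81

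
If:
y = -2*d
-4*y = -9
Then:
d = -9/8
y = 9/4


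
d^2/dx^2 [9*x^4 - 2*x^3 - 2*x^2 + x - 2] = 108*x^2 - 12*x - 4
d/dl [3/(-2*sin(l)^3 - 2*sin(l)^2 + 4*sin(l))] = 3*(3*sin(l)^2 + 2*sin(l) - 2)*cos(l)/(2*(sin(l)^2 + sin(l) - 2)^2*sin(l)^2)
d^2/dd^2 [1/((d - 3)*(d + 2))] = 2*((d - 3)^2 + (d - 3)*(d + 2) + (d + 2)^2)/((d - 3)^3*(d + 2)^3)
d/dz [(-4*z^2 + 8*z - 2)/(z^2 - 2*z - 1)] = 12*(z - 1)/(-z^2 + 2*z + 1)^2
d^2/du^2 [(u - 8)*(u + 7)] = 2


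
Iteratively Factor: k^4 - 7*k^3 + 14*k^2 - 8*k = (k)*(k^3 - 7*k^2 + 14*k - 8) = k*(k - 2)*(k^2 - 5*k + 4) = k*(k - 2)*(k - 1)*(k - 4)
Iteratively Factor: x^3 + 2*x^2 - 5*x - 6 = (x + 3)*(x^2 - x - 2) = (x - 2)*(x + 3)*(x + 1)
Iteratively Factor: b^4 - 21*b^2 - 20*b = (b - 5)*(b^3 + 5*b^2 + 4*b) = (b - 5)*(b + 4)*(b^2 + b) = b*(b - 5)*(b + 4)*(b + 1)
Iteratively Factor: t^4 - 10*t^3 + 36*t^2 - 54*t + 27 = (t - 1)*(t^3 - 9*t^2 + 27*t - 27) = (t - 3)*(t - 1)*(t^2 - 6*t + 9) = (t - 3)^2*(t - 1)*(t - 3)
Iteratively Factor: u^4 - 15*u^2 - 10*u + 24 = (u - 4)*(u^3 + 4*u^2 + u - 6) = (u - 4)*(u + 2)*(u^2 + 2*u - 3) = (u - 4)*(u - 1)*(u + 2)*(u + 3)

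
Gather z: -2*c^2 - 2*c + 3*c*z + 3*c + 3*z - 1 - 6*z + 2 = -2*c^2 + c + z*(3*c - 3) + 1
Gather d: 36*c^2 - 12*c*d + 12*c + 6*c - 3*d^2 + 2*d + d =36*c^2 + 18*c - 3*d^2 + d*(3 - 12*c)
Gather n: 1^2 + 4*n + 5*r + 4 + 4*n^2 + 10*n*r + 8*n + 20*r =4*n^2 + n*(10*r + 12) + 25*r + 5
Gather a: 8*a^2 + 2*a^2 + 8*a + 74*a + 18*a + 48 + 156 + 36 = 10*a^2 + 100*a + 240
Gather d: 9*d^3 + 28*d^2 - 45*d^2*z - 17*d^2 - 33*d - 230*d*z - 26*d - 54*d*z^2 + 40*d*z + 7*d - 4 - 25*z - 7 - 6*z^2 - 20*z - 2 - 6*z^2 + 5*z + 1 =9*d^3 + d^2*(11 - 45*z) + d*(-54*z^2 - 190*z - 52) - 12*z^2 - 40*z - 12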